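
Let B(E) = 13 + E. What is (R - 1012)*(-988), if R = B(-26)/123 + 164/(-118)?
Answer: 7266677756/7257 ≈ 1.0013e+6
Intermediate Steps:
R = -10853/7257 (R = (13 - 26)/123 + 164/(-118) = -13*1/123 + 164*(-1/118) = -13/123 - 82/59 = -10853/7257 ≈ -1.4955)
(R - 1012)*(-988) = (-10853/7257 - 1012)*(-988) = -7354937/7257*(-988) = 7266677756/7257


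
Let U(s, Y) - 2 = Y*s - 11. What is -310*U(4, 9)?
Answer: -8370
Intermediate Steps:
U(s, Y) = -9 + Y*s (U(s, Y) = 2 + (Y*s - 11) = 2 + (-11 + Y*s) = -9 + Y*s)
-310*U(4, 9) = -310*(-9 + 9*4) = -310*(-9 + 36) = -310*27 = -8370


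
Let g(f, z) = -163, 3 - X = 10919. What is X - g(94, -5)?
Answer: -10753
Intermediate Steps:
X = -10916 (X = 3 - 1*10919 = 3 - 10919 = -10916)
X - g(94, -5) = -10916 - 1*(-163) = -10916 + 163 = -10753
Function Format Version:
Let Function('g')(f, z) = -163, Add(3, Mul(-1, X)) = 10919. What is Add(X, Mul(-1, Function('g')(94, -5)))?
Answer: -10753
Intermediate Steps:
X = -10916 (X = Add(3, Mul(-1, 10919)) = Add(3, -10919) = -10916)
Add(X, Mul(-1, Function('g')(94, -5))) = Add(-10916, Mul(-1, -163)) = Add(-10916, 163) = -10753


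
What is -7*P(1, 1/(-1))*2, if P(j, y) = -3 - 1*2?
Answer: 70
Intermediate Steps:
P(j, y) = -5 (P(j, y) = -3 - 2 = -5)
-7*P(1, 1/(-1))*2 = -7*(-5)*2 = 35*2 = 70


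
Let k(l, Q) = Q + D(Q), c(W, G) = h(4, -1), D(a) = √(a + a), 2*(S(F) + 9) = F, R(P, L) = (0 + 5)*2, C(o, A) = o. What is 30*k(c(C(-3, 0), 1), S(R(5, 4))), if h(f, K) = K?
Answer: -120 + 60*I*√2 ≈ -120.0 + 84.853*I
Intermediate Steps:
R(P, L) = 10 (R(P, L) = 5*2 = 10)
S(F) = -9 + F/2
D(a) = √2*√a (D(a) = √(2*a) = √2*√a)
c(W, G) = -1
k(l, Q) = Q + √2*√Q
30*k(c(C(-3, 0), 1), S(R(5, 4))) = 30*((-9 + (½)*10) + √2*√(-9 + (½)*10)) = 30*((-9 + 5) + √2*√(-9 + 5)) = 30*(-4 + √2*√(-4)) = 30*(-4 + √2*(2*I)) = 30*(-4 + 2*I*√2) = -120 + 60*I*√2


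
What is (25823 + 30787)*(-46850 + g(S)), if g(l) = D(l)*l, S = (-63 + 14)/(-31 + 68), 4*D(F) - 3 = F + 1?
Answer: -196264920015/74 ≈ -2.6522e+9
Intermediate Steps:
D(F) = 1 + F/4 (D(F) = ¾ + (F + 1)/4 = ¾ + (1 + F)/4 = ¾ + (¼ + F/4) = 1 + F/4)
S = -49/37 ≈ -1.3243
g(l) = l*(1 + l/4) (g(l) = (1 + l/4)*l = l*(1 + l/4))
(25823 + 30787)*(-46850 + g(S)) = (25823 + 30787)*(-46850 + (¼)*(-49/37)*(4 - 49/37)) = 56610*(-46850 + (¼)*(-49/37)*(99/37)) = 56610*(-46850 - 4851/5476) = 56610*(-256555451/5476) = -196264920015/74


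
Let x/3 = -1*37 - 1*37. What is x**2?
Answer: 49284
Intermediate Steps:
x = -222 (x = 3*(-1*37 - 1*37) = 3*(-37 - 37) = 3*(-74) = -222)
x**2 = (-222)**2 = 49284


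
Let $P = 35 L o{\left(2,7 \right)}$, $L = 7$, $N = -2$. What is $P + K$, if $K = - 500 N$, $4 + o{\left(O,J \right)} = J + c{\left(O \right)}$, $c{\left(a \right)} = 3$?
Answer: $2470$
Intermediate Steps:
$o{\left(O,J \right)} = -1 + J$ ($o{\left(O,J \right)} = -4 + \left(J + 3\right) = -4 + \left(3 + J\right) = -1 + J$)
$K = 1000$ ($K = \left(-500\right) \left(-2\right) = 1000$)
$P = 1470$ ($P = 35 \cdot 7 \left(-1 + 7\right) = 245 \cdot 6 = 1470$)
$P + K = 1470 + 1000 = 2470$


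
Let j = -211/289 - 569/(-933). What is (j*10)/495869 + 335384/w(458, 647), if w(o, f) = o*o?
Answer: 11210581367079818/7011604478388873 ≈ 1.5989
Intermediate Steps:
w(o, f) = o**2
j = -32422/269637 (j = -211*1/289 - 569*(-1/933) = -211/289 + 569/933 = -32422/269637 ≈ -0.12024)
(j*10)/495869 + 335384/w(458, 647) = -32422/269637*10/495869 + 335384/(458**2) = -324220/269637*1/495869 + 335384/209764 = -324220/133704629553 + 335384*(1/209764) = -324220/133704629553 + 83846/52441 = 11210581367079818/7011604478388873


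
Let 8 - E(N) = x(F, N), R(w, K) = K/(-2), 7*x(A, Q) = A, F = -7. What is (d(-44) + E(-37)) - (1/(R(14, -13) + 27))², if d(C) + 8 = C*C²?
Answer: -382386491/4489 ≈ -85183.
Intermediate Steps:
x(A, Q) = A/7
R(w, K) = -K/2 (R(w, K) = K*(-½) = -K/2)
E(N) = 9 (E(N) = 8 - (-7)/7 = 8 - 1*(-1) = 8 + 1 = 9)
d(C) = -8 + C³ (d(C) = -8 + C*C² = -8 + C³)
(d(-44) + E(-37)) - (1/(R(14, -13) + 27))² = ((-8 + (-44)³) + 9) - (1/(-½*(-13) + 27))² = ((-8 - 85184) + 9) - (1/(13/2 + 27))² = (-85192 + 9) - (1/(67/2))² = -85183 - (2/67)² = -85183 - 1*4/4489 = -85183 - 4/4489 = -382386491/4489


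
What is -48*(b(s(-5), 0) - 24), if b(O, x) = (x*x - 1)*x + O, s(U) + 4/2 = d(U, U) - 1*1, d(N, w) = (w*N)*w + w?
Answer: 7536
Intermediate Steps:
d(N, w) = w + N*w² (d(N, w) = (N*w)*w + w = N*w² + w = w + N*w²)
s(U) = -3 + U*(1 + U²) (s(U) = -2 + (U*(1 + U*U) - 1*1) = -2 + (U*(1 + U²) - 1) = -2 + (-1 + U*(1 + U²)) = -3 + U*(1 + U²))
b(O, x) = O + x*(-1 + x²) (b(O, x) = (x² - 1)*x + O = (-1 + x²)*x + O = x*(-1 + x²) + O = O + x*(-1 + x²))
-48*(b(s(-5), 0) - 24) = -48*(((-3 - 5 + (-5)³) + 0³ - 1*0) - 24) = -48*(((-3 - 5 - 125) + 0 + 0) - 24) = -48*((-133 + 0 + 0) - 24) = -48*(-133 - 24) = -48*(-157) = 7536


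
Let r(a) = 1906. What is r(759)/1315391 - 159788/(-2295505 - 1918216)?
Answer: 218215049334/5542690679911 ≈ 0.039370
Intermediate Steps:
r(759)/1315391 - 159788/(-2295505 - 1918216) = 1906/1315391 - 159788/(-2295505 - 1918216) = 1906*(1/1315391) - 159788/(-4213721) = 1906/1315391 - 159788*(-1/4213721) = 1906/1315391 + 159788/4213721 = 218215049334/5542690679911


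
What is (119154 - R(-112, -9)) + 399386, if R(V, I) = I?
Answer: 518549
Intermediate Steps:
(119154 - R(-112, -9)) + 399386 = (119154 - 1*(-9)) + 399386 = (119154 + 9) + 399386 = 119163 + 399386 = 518549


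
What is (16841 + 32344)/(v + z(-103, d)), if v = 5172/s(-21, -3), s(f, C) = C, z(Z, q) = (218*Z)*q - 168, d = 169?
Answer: -49185/3796618 ≈ -0.012955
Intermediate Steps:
z(Z, q) = -168 + 218*Z*q (z(Z, q) = 218*Z*q - 168 = -168 + 218*Z*q)
v = -1724 (v = 5172/(-3) = 5172*(-1/3) = -1724)
(16841 + 32344)/(v + z(-103, d)) = (16841 + 32344)/(-1724 + (-168 + 218*(-103)*169)) = 49185/(-1724 + (-168 - 3794726)) = 49185/(-1724 - 3794894) = 49185/(-3796618) = 49185*(-1/3796618) = -49185/3796618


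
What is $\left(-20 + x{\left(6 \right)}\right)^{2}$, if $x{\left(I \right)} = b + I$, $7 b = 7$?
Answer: $169$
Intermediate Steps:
$b = 1$ ($b = \frac{1}{7} \cdot 7 = 1$)
$x{\left(I \right)} = 1 + I$
$\left(-20 + x{\left(6 \right)}\right)^{2} = \left(-20 + \left(1 + 6\right)\right)^{2} = \left(-20 + 7\right)^{2} = \left(-13\right)^{2} = 169$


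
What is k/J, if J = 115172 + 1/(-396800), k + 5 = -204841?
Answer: -27094297600/15233416533 ≈ -1.7786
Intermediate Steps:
k = -204846 (k = -5 - 204841 = -204846)
J = 45700249599/396800 (J = 115172 - 1/396800 = 45700249599/396800 ≈ 1.1517e+5)
k/J = -204846/45700249599/396800 = -204846*396800/45700249599 = -27094297600/15233416533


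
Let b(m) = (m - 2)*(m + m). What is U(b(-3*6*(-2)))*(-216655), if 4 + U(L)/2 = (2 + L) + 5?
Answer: -1062042810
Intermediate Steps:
b(m) = 2*m*(-2 + m) (b(m) = (-2 + m)*(2*m) = 2*m*(-2 + m))
U(L) = 6 + 2*L (U(L) = -8 + 2*((2 + L) + 5) = -8 + 2*(7 + L) = -8 + (14 + 2*L) = 6 + 2*L)
U(b(-3*6*(-2)))*(-216655) = (6 + 2*(2*(-3*6*(-2))*(-2 - 3*6*(-2))))*(-216655) = (6 + 2*(2*(-18*(-2))*(-2 - 18*(-2))))*(-216655) = (6 + 2*(2*36*(-2 + 36)))*(-216655) = (6 + 2*(2*36*34))*(-216655) = (6 + 2*2448)*(-216655) = (6 + 4896)*(-216655) = 4902*(-216655) = -1062042810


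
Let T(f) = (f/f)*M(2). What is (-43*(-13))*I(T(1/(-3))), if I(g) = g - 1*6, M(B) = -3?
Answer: -5031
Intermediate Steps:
T(f) = -3 (T(f) = (f/f)*(-3) = 1*(-3) = -3)
I(g) = -6 + g (I(g) = g - 6 = -6 + g)
(-43*(-13))*I(T(1/(-3))) = (-43*(-13))*(-6 - 3) = 559*(-9) = -5031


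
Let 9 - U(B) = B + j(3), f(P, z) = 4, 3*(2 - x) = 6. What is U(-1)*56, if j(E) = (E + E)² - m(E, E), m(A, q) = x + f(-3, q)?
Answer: -1232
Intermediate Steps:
x = 0 (x = 2 - ⅓*6 = 2 - 2 = 0)
m(A, q) = 4 (m(A, q) = 0 + 4 = 4)
j(E) = -4 + 4*E² (j(E) = (E + E)² - 1*4 = (2*E)² - 4 = 4*E² - 4 = -4 + 4*E²)
U(B) = -23 - B (U(B) = 9 - (B + (-4 + 4*3²)) = 9 - (B + (-4 + 4*9)) = 9 - (B + (-4 + 36)) = 9 - (B + 32) = 9 - (32 + B) = 9 + (-32 - B) = -23 - B)
U(-1)*56 = (-23 - 1*(-1))*56 = (-23 + 1)*56 = -22*56 = -1232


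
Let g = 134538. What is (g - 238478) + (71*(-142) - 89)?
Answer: -114111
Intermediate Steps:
(g - 238478) + (71*(-142) - 89) = (134538 - 238478) + (71*(-142) - 89) = -103940 + (-10082 - 89) = -103940 - 10171 = -114111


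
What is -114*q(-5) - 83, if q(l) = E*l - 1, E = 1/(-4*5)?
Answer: 5/2 ≈ 2.5000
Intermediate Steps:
E = -1/20 (E = 1/(-20) = -1/20 ≈ -0.050000)
q(l) = -1 - l/20 (q(l) = -l/20 - 1 = -1 - l/20)
-114*q(-5) - 83 = -114*(-1 - 1/20*(-5)) - 83 = -114*(-1 + ¼) - 83 = -114*(-¾) - 83 = 171/2 - 83 = 5/2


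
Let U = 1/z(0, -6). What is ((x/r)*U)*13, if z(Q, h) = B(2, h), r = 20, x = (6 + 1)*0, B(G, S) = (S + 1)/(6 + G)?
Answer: 0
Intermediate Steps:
B(G, S) = (1 + S)/(6 + G)
x = 0 (x = 7*0 = 0)
z(Q, h) = ⅛ + h/8 (z(Q, h) = (1 + h)/(6 + 2) = (1 + h)/8 = ⅛ + h/8)
U = -8/5 (U = 1/(⅛ + (⅛)*(-6)) = 1/(⅛ - ¾) = 1/(-5/8) = -8/5 ≈ -1.6000)
((x/r)*U)*13 = ((0/20)*(-8/5))*13 = ((0*(1/20))*(-8/5))*13 = (0*(-8/5))*13 = 0*13 = 0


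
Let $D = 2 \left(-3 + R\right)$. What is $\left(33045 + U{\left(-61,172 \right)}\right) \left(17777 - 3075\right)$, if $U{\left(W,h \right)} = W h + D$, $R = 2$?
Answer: $331544802$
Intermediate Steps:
$D = -2$ ($D = 2 \left(-3 + 2\right) = 2 \left(-1\right) = -2$)
$U{\left(W,h \right)} = -2 + W h$ ($U{\left(W,h \right)} = W h - 2 = -2 + W h$)
$\left(33045 + U{\left(-61,172 \right)}\right) \left(17777 - 3075\right) = \left(33045 - 10494\right) \left(17777 - 3075\right) = \left(33045 - 10494\right) 14702 = 22551 \cdot 14702 = 331544802$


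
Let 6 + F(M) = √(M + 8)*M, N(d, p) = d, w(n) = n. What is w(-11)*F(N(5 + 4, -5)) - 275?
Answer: -209 - 99*√17 ≈ -617.19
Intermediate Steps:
F(M) = -6 + M*√(8 + M) (F(M) = -6 + √(M + 8)*M = -6 + √(8 + M)*M = -6 + M*√(8 + M))
w(-11)*F(N(5 + 4, -5)) - 275 = -11*(-6 + (5 + 4)*√(8 + (5 + 4))) - 275 = -11*(-6 + 9*√(8 + 9)) - 275 = -11*(-6 + 9*√17) - 275 = (66 - 99*√17) - 275 = -209 - 99*√17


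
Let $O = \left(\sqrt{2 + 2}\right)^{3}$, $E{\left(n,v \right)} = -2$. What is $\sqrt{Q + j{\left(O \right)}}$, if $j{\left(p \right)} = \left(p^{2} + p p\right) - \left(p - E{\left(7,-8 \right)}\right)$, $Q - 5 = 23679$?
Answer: $\sqrt{23802} \approx 154.28$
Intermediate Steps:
$Q = 23684$ ($Q = 5 + 23679 = 23684$)
$O = 8$ ($O = \left(\sqrt{4}\right)^{3} = 2^{3} = 8$)
$j{\left(p \right)} = -2 - p + 2 p^{2}$ ($j{\left(p \right)} = \left(p^{2} + p p\right) - \left(2 + p\right) = \left(p^{2} + p^{2}\right) - \left(2 + p\right) = 2 p^{2} - \left(2 + p\right) = -2 - p + 2 p^{2}$)
$\sqrt{Q + j{\left(O \right)}} = \sqrt{23684 - \left(10 - 128\right)} = \sqrt{23684 - -118} = \sqrt{23684 + 118} = \sqrt{23802}$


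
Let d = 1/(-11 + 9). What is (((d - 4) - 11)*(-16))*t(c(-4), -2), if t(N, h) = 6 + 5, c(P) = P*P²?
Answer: 2728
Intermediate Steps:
c(P) = P³
d = -½ (d = 1/(-2) = -½ ≈ -0.50000)
t(N, h) = 11
(((d - 4) - 11)*(-16))*t(c(-4), -2) = (((-½ - 4) - 11)*(-16))*11 = ((-9/2 - 11)*(-16))*11 = -31/2*(-16)*11 = 248*11 = 2728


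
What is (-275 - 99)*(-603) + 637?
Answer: 226159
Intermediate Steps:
(-275 - 99)*(-603) + 637 = -374*(-603) + 637 = 225522 + 637 = 226159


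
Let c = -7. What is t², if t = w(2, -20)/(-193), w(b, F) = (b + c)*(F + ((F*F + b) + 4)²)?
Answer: 679107846400/37249 ≈ 1.8232e+7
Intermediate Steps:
w(b, F) = (-7 + b)*(F + (4 + b + F²)²) (w(b, F) = (b - 7)*(F + ((F*F + b) + 4)²) = (-7 + b)*(F + ((F² + b) + 4)²) = (-7 + b)*(F + ((b + F²) + 4)²) = (-7 + b)*(F + (4 + b + F²)²))
t = 824080/193 (t = (-7*(-20) - 7*(4 + 2 + (-20)²)² - 20*2 + 2*(4 + 2 + (-20)²)²)/(-193) = (140 - 7*(4 + 2 + 400)² - 40 + 2*(4 + 2 + 400)²)*(-1/193) = (140 - 7*406² - 40 + 2*406²)*(-1/193) = (140 - 7*164836 - 40 + 2*164836)*(-1/193) = (140 - 1153852 - 40 + 329672)*(-1/193) = -824080*(-1/193) = 824080/193 ≈ 4269.8)
t² = (824080/193)² = 679107846400/37249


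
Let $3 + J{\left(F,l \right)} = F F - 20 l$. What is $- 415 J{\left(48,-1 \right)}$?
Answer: $-963215$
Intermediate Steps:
$J{\left(F,l \right)} = -3 + F^{2} - 20 l$ ($J{\left(F,l \right)} = -3 + \left(F F - 20 l\right) = -3 + \left(F^{2} - 20 l\right) = -3 + F^{2} - 20 l$)
$- 415 J{\left(48,-1 \right)} = - 415 \left(-3 + 48^{2} - -20\right) = - 415 \left(-3 + 2304 + 20\right) = \left(-415\right) 2321 = -963215$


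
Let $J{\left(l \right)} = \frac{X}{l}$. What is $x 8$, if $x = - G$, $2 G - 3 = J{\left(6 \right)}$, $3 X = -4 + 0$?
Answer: $- \frac{100}{9} \approx -11.111$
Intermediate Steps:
$X = - \frac{4}{3}$ ($X = \frac{-4 + 0}{3} = \frac{1}{3} \left(-4\right) = - \frac{4}{3} \approx -1.3333$)
$J{\left(l \right)} = - \frac{4}{3 l}$
$G = \frac{25}{18}$ ($G = \frac{3}{2} + \frac{\left(- \frac{4}{3}\right) \frac{1}{6}}{2} = \frac{3}{2} + \frac{1}{2} \left(- \frac{2}{9}\right) = \frac{3}{2} - \frac{1}{9} = \frac{25}{18} \approx 1.3889$)
$x = - \frac{25}{18}$ ($x = \left(-1\right) \frac{25}{18} = - \frac{25}{18} \approx -1.3889$)
$x 8 = \left(- \frac{25}{18}\right) 8 = - \frac{100}{9}$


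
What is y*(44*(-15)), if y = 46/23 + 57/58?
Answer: -57090/29 ≈ -1968.6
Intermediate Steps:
y = 173/58 (y = 46*(1/23) + 57*(1/58) = 2 + 57/58 = 173/58 ≈ 2.9828)
y*(44*(-15)) = 173*(44*(-15))/58 = (173/58)*(-660) = -57090/29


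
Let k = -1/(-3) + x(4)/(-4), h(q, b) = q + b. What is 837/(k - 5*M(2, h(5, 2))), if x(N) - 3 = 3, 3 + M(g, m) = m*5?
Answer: -5022/967 ≈ -5.1934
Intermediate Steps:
h(q, b) = b + q
M(g, m) = -3 + 5*m (M(g, m) = -3 + m*5 = -3 + 5*m)
x(N) = 6 (x(N) = 3 + 3 = 6)
k = -7/6 (k = -1/(-3) + 6/(-4) = -1*(-⅓) + 6*(-¼) = ⅓ - 3/2 = -7/6 ≈ -1.1667)
837/(k - 5*M(2, h(5, 2))) = 837/(-7/6 - 5*(-3 + 5*(2 + 5))) = 837/(-7/6 - 5*(-3 + 5*7)) = 837/(-7/6 - 5*(-3 + 35)) = 837/(-7/6 - 5*32) = 837/(-7/6 - 160) = 837/(-967/6) = 837*(-6/967) = -5022/967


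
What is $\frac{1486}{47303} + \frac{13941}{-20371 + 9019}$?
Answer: $- \frac{214194017}{178994552} \approx -1.1967$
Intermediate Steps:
$\frac{1486}{47303} + \frac{13941}{-20371 + 9019} = 1486 \cdot \frac{1}{47303} + \frac{13941}{-11352} = \frac{1486}{47303} + 13941 \left(- \frac{1}{11352}\right) = \frac{1486}{47303} - \frac{4647}{3784} = - \frac{214194017}{178994552}$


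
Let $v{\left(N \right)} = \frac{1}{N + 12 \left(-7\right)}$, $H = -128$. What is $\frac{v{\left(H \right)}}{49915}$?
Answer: $- \frac{1}{10581980} \approx -9.45 \cdot 10^{-8}$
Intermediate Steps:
$v{\left(N \right)} = \frac{1}{-84 + N}$ ($v{\left(N \right)} = \frac{1}{N - 84} = \frac{1}{-84 + N}$)
$\frac{v{\left(H \right)}}{49915} = \frac{1}{\left(-84 - 128\right) 49915} = \frac{1}{-212} \cdot \frac{1}{49915} = \left(- \frac{1}{212}\right) \frac{1}{49915} = - \frac{1}{10581980}$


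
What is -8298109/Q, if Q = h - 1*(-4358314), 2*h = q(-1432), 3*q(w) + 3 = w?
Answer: -49788654/26148449 ≈ -1.9041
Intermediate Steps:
q(w) = -1 + w/3
h = -1435/6 (h = (-1 + (1/3)*(-1432))/2 = (-1 - 1432/3)/2 = (1/2)*(-1435/3) = -1435/6 ≈ -239.17)
Q = 26148449/6 (Q = -1435/6 - 1*(-4358314) = -1435/6 + 4358314 = 26148449/6 ≈ 4.3581e+6)
-8298109/Q = -8298109/26148449/6 = -8298109*6/26148449 = -49788654/26148449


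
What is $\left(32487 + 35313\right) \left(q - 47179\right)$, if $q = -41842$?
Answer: $-6035623800$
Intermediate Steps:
$\left(32487 + 35313\right) \left(q - 47179\right) = \left(32487 + 35313\right) \left(-41842 - 47179\right) = 67800 \left(-89021\right) = -6035623800$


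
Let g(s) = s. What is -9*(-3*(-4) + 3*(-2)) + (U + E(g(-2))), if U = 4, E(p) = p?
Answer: -52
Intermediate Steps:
-9*(-3*(-4) + 3*(-2)) + (U + E(g(-2))) = -9*(-3*(-4) + 3*(-2)) + (4 - 2) = -9*(12 - 6) + 2 = -9*6 + 2 = -54 + 2 = -52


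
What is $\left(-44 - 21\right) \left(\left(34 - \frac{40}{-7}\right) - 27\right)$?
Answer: $- \frac{5785}{7} \approx -826.43$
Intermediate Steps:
$\left(-44 - 21\right) \left(\left(34 - \frac{40}{-7}\right) - 27\right) = - 65 \left(\left(34 - - \frac{40}{7}\right) - 27\right) = - 65 \left(\left(34 + \frac{40}{7}\right) - 27\right) = - 65 \left(\frac{278}{7} - 27\right) = \left(-65\right) \frac{89}{7} = - \frac{5785}{7}$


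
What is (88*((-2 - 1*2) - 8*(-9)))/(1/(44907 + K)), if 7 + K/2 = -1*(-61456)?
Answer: 1004145120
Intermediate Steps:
K = 122898 (K = -14 + 2*(-1*(-61456)) = -14 + 2*61456 = -14 + 122912 = 122898)
(88*((-2 - 1*2) - 8*(-9)))/(1/(44907 + K)) = (88*((-2 - 1*2) - 8*(-9)))/(1/(44907 + 122898)) = (88*((-2 - 2) + 72))/(1/167805) = (88*(-4 + 72))/(1/167805) = (88*68)*167805 = 5984*167805 = 1004145120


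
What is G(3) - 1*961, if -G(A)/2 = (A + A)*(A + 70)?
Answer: -1837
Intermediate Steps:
G(A) = -4*A*(70 + A) (G(A) = -2*(A + A)*(A + 70) = -2*2*A*(70 + A) = -4*A*(70 + A))
G(3) - 1*961 = -4*3*(70 + 3) - 1*961 = -4*3*73 - 961 = -876 - 961 = -1837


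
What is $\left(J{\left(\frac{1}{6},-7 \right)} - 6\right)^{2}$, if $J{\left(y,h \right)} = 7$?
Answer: $1$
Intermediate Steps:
$\left(J{\left(\frac{1}{6},-7 \right)} - 6\right)^{2} = \left(7 - 6\right)^{2} = 1^{2} = 1$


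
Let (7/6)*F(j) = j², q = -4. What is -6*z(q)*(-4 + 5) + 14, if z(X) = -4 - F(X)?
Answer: 842/7 ≈ 120.29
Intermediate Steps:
F(j) = 6*j²/7
z(X) = -4 - 6*X²/7
-6*z(q)*(-4 + 5) + 14 = -6*(-4 - 6/7*(-4)²)*(-4 + 5) + 14 = -6*(-4 - 6/7*16) + 14 = -6*(-4 - 96/7) + 14 = -(-744)/7 + 14 = -6*(-124/7) + 14 = 744/7 + 14 = 842/7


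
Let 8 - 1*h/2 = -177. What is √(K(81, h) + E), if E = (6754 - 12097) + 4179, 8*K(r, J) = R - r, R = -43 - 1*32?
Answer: 3*I*√526/2 ≈ 34.402*I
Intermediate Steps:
h = 370 (h = 16 - 2*(-177) = 16 + 354 = 370)
R = -75 (R = -43 - 32 = -75)
K(r, J) = -75/8 - r/8 (K(r, J) = (-75 - r)/8 = -75/8 - r/8)
E = -1164 (E = -5343 + 4179 = -1164)
√(K(81, h) + E) = √((-75/8 - ⅛*81) - 1164) = √((-75/8 - 81/8) - 1164) = √(-39/2 - 1164) = √(-2367/2) = 3*I*√526/2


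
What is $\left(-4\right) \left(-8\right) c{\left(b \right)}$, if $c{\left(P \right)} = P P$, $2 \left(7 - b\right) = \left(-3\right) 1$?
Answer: $2312$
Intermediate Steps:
$b = \frac{17}{2}$ ($b = 7 - \frac{\left(-3\right) 1}{2} = 7 - - \frac{3}{2} = 7 + \frac{3}{2} = \frac{17}{2} \approx 8.5$)
$c{\left(P \right)} = P^{2}$
$\left(-4\right) \left(-8\right) c{\left(b \right)} = \left(-4\right) \left(-8\right) \left(\frac{17}{2}\right)^{2} = 32 \cdot \frac{289}{4} = 2312$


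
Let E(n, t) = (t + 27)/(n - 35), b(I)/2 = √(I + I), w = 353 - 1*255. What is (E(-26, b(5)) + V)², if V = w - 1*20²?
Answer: 340365641/3721 + 73796*√10/3721 ≈ 91534.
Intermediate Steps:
w = 98 (w = 353 - 255 = 98)
b(I) = 2*√2*√I (b(I) = 2*√(I + I) = 2*√(2*I) = 2*(√2*√I) = 2*√2*√I)
E(n, t) = (27 + t)/(-35 + n)
V = -302 (V = 98 - 1*20² = 98 - 1*400 = 98 - 400 = -302)
(E(-26, b(5)) + V)² = ((27 + 2*√2*√5)/(-35 - 26) - 302)² = ((27 + 2*√10)/(-61) - 302)² = (-(27 + 2*√10)/61 - 302)² = ((-27/61 - 2*√10/61) - 302)² = (-18449/61 - 2*√10/61)²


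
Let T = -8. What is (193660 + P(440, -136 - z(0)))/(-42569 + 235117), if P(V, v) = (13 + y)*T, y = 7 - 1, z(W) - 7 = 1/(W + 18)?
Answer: 48377/48137 ≈ 1.0050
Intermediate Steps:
z(W) = 7 + 1/(18 + W) (z(W) = 7 + 1/(W + 18) = 7 + 1/(18 + W))
y = 6
P(V, v) = -152 (P(V, v) = (13 + 6)*(-8) = 19*(-8) = -152)
(193660 + P(440, -136 - z(0)))/(-42569 + 235117) = (193660 - 152)/(-42569 + 235117) = 193508/192548 = 193508*(1/192548) = 48377/48137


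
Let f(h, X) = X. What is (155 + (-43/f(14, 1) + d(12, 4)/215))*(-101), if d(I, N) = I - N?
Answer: -2432888/215 ≈ -11316.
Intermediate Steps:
(155 + (-43/f(14, 1) + d(12, 4)/215))*(-101) = (155 + (-43/1 + (12 - 1*4)/215))*(-101) = (155 + (-43*1 + (12 - 4)*(1/215)))*(-101) = (155 + (-43 + 8*(1/215)))*(-101) = (155 + (-43 + 8/215))*(-101) = (155 - 9237/215)*(-101) = (24088/215)*(-101) = -2432888/215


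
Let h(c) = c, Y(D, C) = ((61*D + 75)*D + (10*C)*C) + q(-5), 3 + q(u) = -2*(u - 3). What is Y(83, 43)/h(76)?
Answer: 444957/76 ≈ 5854.7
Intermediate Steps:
q(u) = 3 - 2*u (q(u) = -3 - 2*(u - 3) = -3 - 2*(-3 + u) = -3 + (6 - 2*u) = 3 - 2*u)
Y(D, C) = 13 + 10*C² + D*(75 + 61*D) (Y(D, C) = ((61*D + 75)*D + (10*C)*C) + (3 - 2*(-5)) = ((75 + 61*D)*D + 10*C²) + (3 + 10) = (D*(75 + 61*D) + 10*C²) + 13 = (10*C² + D*(75 + 61*D)) + 13 = 13 + 10*C² + D*(75 + 61*D))
Y(83, 43)/h(76) = (13 + 10*43² + 61*83² + 75*83)/76 = (13 + 10*1849 + 61*6889 + 6225)*(1/76) = (13 + 18490 + 420229 + 6225)*(1/76) = 444957*(1/76) = 444957/76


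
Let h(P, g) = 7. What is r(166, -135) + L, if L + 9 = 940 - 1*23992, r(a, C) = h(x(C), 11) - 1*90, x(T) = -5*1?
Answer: -23144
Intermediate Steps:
x(T) = -5
r(a, C) = -83 (r(a, C) = 7 - 1*90 = 7 - 90 = -83)
L = -23061 (L = -9 + (940 - 1*23992) = -9 + (940 - 23992) = -9 - 23052 = -23061)
r(166, -135) + L = -83 - 23061 = -23144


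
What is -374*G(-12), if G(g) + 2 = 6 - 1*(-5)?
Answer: -3366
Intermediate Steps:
G(g) = 9 (G(g) = -2 + (6 - 1*(-5)) = -2 + (6 + 5) = -2 + 11 = 9)
-374*G(-12) = -374*9 = -3366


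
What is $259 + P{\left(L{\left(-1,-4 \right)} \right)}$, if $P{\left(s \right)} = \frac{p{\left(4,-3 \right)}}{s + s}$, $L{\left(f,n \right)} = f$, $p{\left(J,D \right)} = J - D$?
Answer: $\frac{511}{2} \approx 255.5$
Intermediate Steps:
$P{\left(s \right)} = \frac{7}{2 s}$ ($P{\left(s \right)} = \frac{4 - -3}{s + s} = \frac{4 + 3}{2 s} = \frac{1}{2 s} 7 = \frac{7}{2 s}$)
$259 + P{\left(L{\left(-1,-4 \right)} \right)} = 259 + \frac{7}{2 \left(-1\right)} = 259 + \frac{7}{2} \left(-1\right) = 259 - \frac{7}{2} = \frac{511}{2}$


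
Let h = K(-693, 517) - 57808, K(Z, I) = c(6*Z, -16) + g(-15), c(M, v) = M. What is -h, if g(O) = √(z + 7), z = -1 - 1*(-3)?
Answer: 61963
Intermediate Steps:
z = 2 (z = -1 + 3 = 2)
g(O) = 3 (g(O) = √(2 + 7) = √9 = 3)
K(Z, I) = 3 + 6*Z (K(Z, I) = 6*Z + 3 = 3 + 6*Z)
h = -61963 (h = (3 + 6*(-693)) - 57808 = (3 - 4158) - 57808 = -4155 - 57808 = -61963)
-h = -1*(-61963) = 61963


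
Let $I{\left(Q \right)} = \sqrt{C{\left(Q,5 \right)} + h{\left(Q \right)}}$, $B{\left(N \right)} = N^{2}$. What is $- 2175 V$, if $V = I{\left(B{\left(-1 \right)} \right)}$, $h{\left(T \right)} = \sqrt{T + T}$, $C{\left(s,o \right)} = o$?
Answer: $- 2175 \sqrt{5 + \sqrt{2}} \approx -5508.5$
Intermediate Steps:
$h{\left(T \right)} = \sqrt{2} \sqrt{T}$ ($h{\left(T \right)} = \sqrt{2 T} = \sqrt{2} \sqrt{T}$)
$I{\left(Q \right)} = \sqrt{5 + \sqrt{2} \sqrt{Q}}$
$V = \sqrt{5 + \sqrt{2}}$ ($V = \sqrt{5 + \sqrt{2} \sqrt{\left(-1\right)^{2}}} = \sqrt{5 + \sqrt{2} \sqrt{1}} = \sqrt{5 + \sqrt{2} \cdot 1} = \sqrt{5 + \sqrt{2}} \approx 2.5326$)
$- 2175 V = - 2175 \sqrt{5 + \sqrt{2}}$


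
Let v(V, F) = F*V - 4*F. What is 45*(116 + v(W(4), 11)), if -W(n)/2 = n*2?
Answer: -4680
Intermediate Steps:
W(n) = -4*n (W(n) = -2*n*2 = -4*n)
v(V, F) = -4*F + F*V
45*(116 + v(W(4), 11)) = 45*(116 + 11*(-4 - 4*4)) = 45*(116 + 11*(-4 - 16)) = 45*(116 + 11*(-20)) = 45*(116 - 220) = 45*(-104) = -4680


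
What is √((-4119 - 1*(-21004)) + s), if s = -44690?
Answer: I*√27805 ≈ 166.75*I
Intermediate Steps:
√((-4119 - 1*(-21004)) + s) = √((-4119 - 1*(-21004)) - 44690) = √((-4119 + 21004) - 44690) = √(16885 - 44690) = √(-27805) = I*√27805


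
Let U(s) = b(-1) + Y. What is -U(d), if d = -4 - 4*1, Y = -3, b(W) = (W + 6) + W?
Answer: -1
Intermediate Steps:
b(W) = 6 + 2*W (b(W) = (6 + W) + W = 6 + 2*W)
d = -8 (d = -4 - 4 = -8)
U(s) = 1 (U(s) = (6 + 2*(-1)) - 3 = (6 - 2) - 3 = 4 - 3 = 1)
-U(d) = -1*1 = -1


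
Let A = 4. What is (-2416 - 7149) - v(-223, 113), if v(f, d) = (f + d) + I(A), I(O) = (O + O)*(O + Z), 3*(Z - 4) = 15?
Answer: -9559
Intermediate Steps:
Z = 9 (Z = 4 + (1/3)*15 = 4 + 5 = 9)
I(O) = 2*O*(9 + O) (I(O) = (O + O)*(O + 9) = (2*O)*(9 + O) = 2*O*(9 + O))
v(f, d) = 104 + d + f (v(f, d) = (f + d) + 2*4*(9 + 4) = (d + f) + 2*4*13 = (d + f) + 104 = 104 + d + f)
(-2416 - 7149) - v(-223, 113) = (-2416 - 7149) - (104 + 113 - 223) = -9565 - 1*(-6) = -9565 + 6 = -9559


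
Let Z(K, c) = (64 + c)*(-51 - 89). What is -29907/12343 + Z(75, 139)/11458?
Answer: -346731233/70713047 ≈ -4.9034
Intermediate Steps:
Z(K, c) = -8960 - 140*c (Z(K, c) = (64 + c)*(-140) = -8960 - 140*c)
-29907/12343 + Z(75, 139)/11458 = -29907/12343 + (-8960 - 140*139)/11458 = -29907*1/12343 + (-8960 - 19460)*(1/11458) = -29907/12343 - 28420*1/11458 = -29907/12343 - 14210/5729 = -346731233/70713047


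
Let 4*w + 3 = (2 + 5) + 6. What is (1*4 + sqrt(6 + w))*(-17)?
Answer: -68 - 17*sqrt(34)/2 ≈ -117.56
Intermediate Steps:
w = 5/2 (w = -3/4 + ((2 + 5) + 6)/4 = -3/4 + (7 + 6)/4 = -3/4 + (1/4)*13 = -3/4 + 13/4 = 5/2 ≈ 2.5000)
(1*4 + sqrt(6 + w))*(-17) = (1*4 + sqrt(6 + 5/2))*(-17) = (4 + sqrt(17/2))*(-17) = (4 + sqrt(34)/2)*(-17) = -68 - 17*sqrt(34)/2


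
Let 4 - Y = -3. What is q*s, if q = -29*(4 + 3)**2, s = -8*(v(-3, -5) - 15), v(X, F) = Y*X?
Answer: -409248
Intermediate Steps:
Y = 7 (Y = 4 - 1*(-3) = 4 + 3 = 7)
v(X, F) = 7*X
s = 288 (s = -8*(7*(-3) - 15) = -8*(-21 - 15) = -8*(-36) = 288)
q = -1421 (q = -29*7**2 = -29*49 = -1421)
q*s = -1421*288 = -409248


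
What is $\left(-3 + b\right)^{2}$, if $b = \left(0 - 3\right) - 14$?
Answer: $400$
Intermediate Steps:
$b = -17$ ($b = -3 - 14 = -17$)
$\left(-3 + b\right)^{2} = \left(-3 - 17\right)^{2} = \left(-20\right)^{2} = 400$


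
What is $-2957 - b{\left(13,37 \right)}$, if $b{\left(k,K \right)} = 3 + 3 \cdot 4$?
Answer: $-2972$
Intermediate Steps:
$b{\left(k,K \right)} = 15$ ($b{\left(k,K \right)} = 3 + 12 = 15$)
$-2957 - b{\left(13,37 \right)} = -2957 - 15 = -2972$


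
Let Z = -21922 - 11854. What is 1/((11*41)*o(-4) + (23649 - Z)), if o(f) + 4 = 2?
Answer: 1/56523 ≈ 1.7692e-5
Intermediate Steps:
Z = -33776
o(f) = -2 (o(f) = -4 + 2 = -2)
1/((11*41)*o(-4) + (23649 - Z)) = 1/((11*41)*(-2) + (23649 - 1*(-33776))) = 1/(451*(-2) + (23649 + 33776)) = 1/(-902 + 57425) = 1/56523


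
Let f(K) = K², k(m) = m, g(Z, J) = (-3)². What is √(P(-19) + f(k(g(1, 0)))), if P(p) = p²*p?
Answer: I*√6778 ≈ 82.329*I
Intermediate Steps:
g(Z, J) = 9
P(p) = p³
√(P(-19) + f(k(g(1, 0)))) = √((-19)³ + 9²) = √(-6859 + 81) = √(-6778) = I*√6778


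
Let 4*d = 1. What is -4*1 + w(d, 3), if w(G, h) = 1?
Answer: -3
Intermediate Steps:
d = 1/4 (d = (1/4)*1 = 1/4 ≈ 0.25000)
-4*1 + w(d, 3) = -4*1 + 1 = -4 + 1 = -3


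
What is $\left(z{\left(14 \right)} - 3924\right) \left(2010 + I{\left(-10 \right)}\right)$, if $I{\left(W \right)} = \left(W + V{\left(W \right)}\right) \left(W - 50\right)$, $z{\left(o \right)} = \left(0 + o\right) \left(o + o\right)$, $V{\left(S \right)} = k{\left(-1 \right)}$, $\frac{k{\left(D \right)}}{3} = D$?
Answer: $-9854280$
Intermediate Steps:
$k{\left(D \right)} = 3 D$
$V{\left(S \right)} = -3$ ($V{\left(S \right)} = 3 \left(-1\right) = -3$)
$z{\left(o \right)} = 2 o^{2}$ ($z{\left(o \right)} = o 2 o = 2 o^{2}$)
$I{\left(W \right)} = \left(-50 + W\right) \left(-3 + W\right)$ ($I{\left(W \right)} = \left(W - 3\right) \left(W - 50\right) = \left(-3 + W\right) \left(-50 + W\right) = \left(-50 + W\right) \left(-3 + W\right)$)
$\left(z{\left(14 \right)} - 3924\right) \left(2010 + I{\left(-10 \right)}\right) = \left(2 \cdot 14^{2} - 3924\right) \left(2010 + \left(150 + \left(-10\right)^{2} - -530\right)\right) = \left(2 \cdot 196 - 3924\right) \left(2010 + \left(150 + 100 + 530\right)\right) = \left(392 - 3924\right) \left(2010 + 780\right) = \left(-3532\right) 2790 = -9854280$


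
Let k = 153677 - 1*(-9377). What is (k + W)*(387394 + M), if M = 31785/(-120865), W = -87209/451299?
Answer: 689093988184144565285/10909250727 ≈ 6.3166e+10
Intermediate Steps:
W = -87209/451299 (W = -87209*1/451299 = -87209/451299 ≈ -0.19324)
k = 163054 (k = 153677 + 9377 = 163054)
M = -6357/24173 (M = 31785*(-1/120865) = -6357/24173 ≈ -0.26298)
(k + W)*(387394 + M) = (163054 - 87209/451299)*(387394 - 6357/24173) = (73586019937/451299)*(9364468805/24173) = 689093988184144565285/10909250727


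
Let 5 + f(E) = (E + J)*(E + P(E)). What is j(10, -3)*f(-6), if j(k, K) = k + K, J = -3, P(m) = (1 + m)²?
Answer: -1232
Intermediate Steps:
j(k, K) = K + k
f(E) = -5 + (-3 + E)*(E + (1 + E)²) (f(E) = -5 + (E - 3)*(E + (1 + E)²) = -5 + (-3 + E)*(E + (1 + E)²))
j(10, -3)*f(-6) = (-3 + 10)*(-8 + (-6)³ - 8*(-6)) = 7*(-8 - 216 + 48) = 7*(-176) = -1232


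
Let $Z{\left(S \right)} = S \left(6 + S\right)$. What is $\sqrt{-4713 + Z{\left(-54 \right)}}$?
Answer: $i \sqrt{2121} \approx 46.054 i$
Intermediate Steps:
$\sqrt{-4713 + Z{\left(-54 \right)}} = \sqrt{-4713 - 54 \left(6 - 54\right)} = \sqrt{-4713 - -2592} = \sqrt{-4713 + 2592} = \sqrt{-2121} = i \sqrt{2121}$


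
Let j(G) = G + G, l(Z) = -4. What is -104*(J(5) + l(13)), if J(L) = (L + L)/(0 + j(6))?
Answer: 988/3 ≈ 329.33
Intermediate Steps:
j(G) = 2*G
J(L) = L/6 (J(L) = (L + L)/(0 + 2*6) = (2*L)/(0 + 12) = (2*L)/12 = (2*L)*(1/12) = L/6)
-104*(J(5) + l(13)) = -104*((⅙)*5 - 4) = -104*(⅚ - 4) = -104*(-19/6) = 988/3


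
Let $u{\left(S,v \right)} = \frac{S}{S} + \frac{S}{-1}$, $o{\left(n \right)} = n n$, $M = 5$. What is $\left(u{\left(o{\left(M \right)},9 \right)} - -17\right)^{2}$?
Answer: $49$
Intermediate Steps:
$o{\left(n \right)} = n^{2}$
$u{\left(S,v \right)} = 1 - S$ ($u{\left(S,v \right)} = 1 + S \left(-1\right) = 1 - S$)
$\left(u{\left(o{\left(M \right)},9 \right)} - -17\right)^{2} = \left(\left(1 - 5^{2}\right) - -17\right)^{2} = \left(\left(1 - 25\right) + 17\right)^{2} = \left(-24 + 17\right)^{2} = \left(-7\right)^{2} = 49$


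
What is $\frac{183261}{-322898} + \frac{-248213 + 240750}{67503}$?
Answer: $- \frac{14780455057}{21796583694} \approx -0.67811$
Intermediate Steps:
$\frac{183261}{-322898} + \frac{-248213 + 240750}{67503} = 183261 \left(- \frac{1}{322898}\right) - \frac{7463}{67503} = - \frac{183261}{322898} - \frac{7463}{67503} = - \frac{14780455057}{21796583694}$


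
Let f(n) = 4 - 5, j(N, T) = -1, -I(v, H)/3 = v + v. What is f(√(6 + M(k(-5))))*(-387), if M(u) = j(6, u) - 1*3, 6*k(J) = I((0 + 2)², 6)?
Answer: 387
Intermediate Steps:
I(v, H) = -6*v (I(v, H) = -3*(v + v) = -6*v)
k(J) = -4 (k(J) = (-6*(0 + 2)²)/6 = (-6*2²)/6 = (-6*4)/6 = (⅙)*(-24) = -4)
M(u) = -4 (M(u) = -1 - 1*3 = -1 - 3 = -4)
f(n) = -1
f(√(6 + M(k(-5))))*(-387) = -1*(-387) = 387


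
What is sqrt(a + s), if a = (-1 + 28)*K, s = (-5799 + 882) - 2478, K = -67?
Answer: 2*I*sqrt(2301) ≈ 95.938*I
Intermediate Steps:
s = -7395 (s = -4917 - 2478 = -7395)
a = -1809 (a = (-1 + 28)*(-67) = 27*(-67) = -1809)
sqrt(a + s) = sqrt(-1809 - 7395) = sqrt(-9204) = 2*I*sqrt(2301)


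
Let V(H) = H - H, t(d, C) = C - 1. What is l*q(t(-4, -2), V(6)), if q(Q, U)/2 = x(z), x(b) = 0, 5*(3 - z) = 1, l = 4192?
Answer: 0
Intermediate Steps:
z = 14/5 (z = 3 - ⅕*1 = 3 - ⅕ = 14/5 ≈ 2.8000)
t(d, C) = -1 + C
V(H) = 0
q(Q, U) = 0 (q(Q, U) = 2*0 = 0)
l*q(t(-4, -2), V(6)) = 4192*0 = 0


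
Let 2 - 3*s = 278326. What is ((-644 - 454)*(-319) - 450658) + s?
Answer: -579512/3 ≈ -1.9317e+5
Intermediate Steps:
s = -278324/3 (s = ⅔ - ⅓*278326 = ⅔ - 278326/3 = -278324/3 ≈ -92775.)
((-644 - 454)*(-319) - 450658) + s = ((-644 - 454)*(-319) - 450658) - 278324/3 = (-1098*(-319) - 450658) - 278324/3 = (350262 - 450658) - 278324/3 = -100396 - 278324/3 = -579512/3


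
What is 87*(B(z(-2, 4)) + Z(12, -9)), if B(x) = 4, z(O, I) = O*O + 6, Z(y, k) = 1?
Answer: 435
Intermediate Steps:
z(O, I) = 6 + O² (z(O, I) = O² + 6 = 6 + O²)
87*(B(z(-2, 4)) + Z(12, -9)) = 87*(4 + 1) = 87*5 = 435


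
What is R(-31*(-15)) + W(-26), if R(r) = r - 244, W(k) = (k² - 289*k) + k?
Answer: 8385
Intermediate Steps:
W(k) = k² - 288*k
R(r) = -244 + r
R(-31*(-15)) + W(-26) = (-244 - 31*(-15)) - 26*(-288 - 26) = (-244 + 465) - 26*(-314) = 221 + 8164 = 8385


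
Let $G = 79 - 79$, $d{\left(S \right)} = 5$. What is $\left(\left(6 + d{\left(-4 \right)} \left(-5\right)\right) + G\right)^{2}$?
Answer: $361$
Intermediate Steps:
$G = 0$
$\left(\left(6 + d{\left(-4 \right)} \left(-5\right)\right) + G\right)^{2} = \left(\left(6 + 5 \left(-5\right)\right) + 0\right)^{2} = \left(\left(6 - 25\right) + 0\right)^{2} = \left(-19 + 0\right)^{2} = \left(-19\right)^{2} = 361$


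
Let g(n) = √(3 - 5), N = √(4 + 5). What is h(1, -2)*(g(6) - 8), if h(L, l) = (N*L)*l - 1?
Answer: 56 - 7*I*√2 ≈ 56.0 - 9.8995*I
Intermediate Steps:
N = 3 (N = √9 = 3)
h(L, l) = -1 + 3*L*l (h(L, l) = (3*L)*l - 1 = 3*L*l - 1 = -1 + 3*L*l)
g(n) = I*√2 (g(n) = √(-2) = I*√2)
h(1, -2)*(g(6) - 8) = (-1 + 3*1*(-2))*(I*√2 - 8) = (-1 - 6)*(-8 + I*√2) = -7*(-8 + I*√2) = 56 - 7*I*√2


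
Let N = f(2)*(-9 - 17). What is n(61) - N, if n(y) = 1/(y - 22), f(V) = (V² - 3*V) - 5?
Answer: -7097/39 ≈ -181.97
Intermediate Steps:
f(V) = -5 + V² - 3*V
n(y) = 1/(-22 + y)
N = 182 (N = (-5 + 2² - 3*2)*(-9 - 17) = (-5 + 4 - 6)*(-26) = -7*(-26) = 182)
n(61) - N = 1/(-22 + 61) - 1*182 = 1/39 - 182 = -7097/39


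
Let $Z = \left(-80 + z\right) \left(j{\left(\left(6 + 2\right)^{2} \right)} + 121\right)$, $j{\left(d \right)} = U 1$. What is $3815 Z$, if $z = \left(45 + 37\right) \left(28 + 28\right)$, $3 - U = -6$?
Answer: $2237726400$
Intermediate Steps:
$U = 9$ ($U = 3 - -6 = 3 + 6 = 9$)
$j{\left(d \right)} = 9$ ($j{\left(d \right)} = 9 \cdot 1 = 9$)
$z = 4592$ ($z = 82 \cdot 56 = 4592$)
$Z = 586560$ ($Z = \left(-80 + 4592\right) \left(9 + 121\right) = 4512 \cdot 130 = 586560$)
$3815 Z = 3815 \cdot 586560 = 2237726400$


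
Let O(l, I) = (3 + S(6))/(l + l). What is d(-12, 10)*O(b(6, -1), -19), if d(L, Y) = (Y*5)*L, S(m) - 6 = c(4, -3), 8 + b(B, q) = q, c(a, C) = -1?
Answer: 800/3 ≈ 266.67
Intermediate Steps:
b(B, q) = -8 + q
S(m) = 5 (S(m) = 6 - 1 = 5)
d(L, Y) = 5*L*Y (d(L, Y) = (5*Y)*L = 5*L*Y)
O(l, I) = 4/l (O(l, I) = (3 + 5)/(l + l) = 8/((2*l)) = 8*(1/(2*l)) = 4/l)
d(-12, 10)*O(b(6, -1), -19) = (5*(-12)*10)*(4/(-8 - 1)) = -2400/(-9) = -2400*(-1)/9 = -600*(-4/9) = 800/3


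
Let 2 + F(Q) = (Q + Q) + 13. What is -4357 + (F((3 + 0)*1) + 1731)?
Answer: -2609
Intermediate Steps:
F(Q) = 11 + 2*Q (F(Q) = -2 + ((Q + Q) + 13) = -2 + (2*Q + 13) = -2 + (13 + 2*Q) = 11 + 2*Q)
-4357 + (F((3 + 0)*1) + 1731) = -4357 + ((11 + 2*((3 + 0)*1)) + 1731) = -4357 + ((11 + 2*(3*1)) + 1731) = -4357 + ((11 + 2*3) + 1731) = -4357 + ((11 + 6) + 1731) = -4357 + (17 + 1731) = -4357 + 1748 = -2609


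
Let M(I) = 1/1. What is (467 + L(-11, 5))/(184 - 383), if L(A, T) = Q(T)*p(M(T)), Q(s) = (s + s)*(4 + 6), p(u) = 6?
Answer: -1067/199 ≈ -5.3618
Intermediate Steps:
M(I) = 1
Q(s) = 20*s (Q(s) = (2*s)*10 = 20*s)
L(A, T) = 120*T (L(A, T) = (20*T)*6 = 120*T)
(467 + L(-11, 5))/(184 - 383) = (467 + 120*5)/(184 - 383) = (467 + 600)/(-199) = 1067*(-1/199) = -1067/199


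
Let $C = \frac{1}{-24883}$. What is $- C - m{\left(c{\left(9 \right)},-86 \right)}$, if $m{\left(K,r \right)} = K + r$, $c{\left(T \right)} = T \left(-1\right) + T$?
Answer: $\frac{2139939}{24883} \approx 86.0$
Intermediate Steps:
$C = - \frac{1}{24883} \approx -4.0188 \cdot 10^{-5}$
$c{\left(T \right)} = 0$ ($c{\left(T \right)} = - T + T = 0$)
$- C - m{\left(c{\left(9 \right)},-86 \right)} = \left(-1\right) \left(- \frac{1}{24883}\right) - \left(0 - 86\right) = \frac{1}{24883} - -86 = \frac{1}{24883} + 86 = \frac{2139939}{24883}$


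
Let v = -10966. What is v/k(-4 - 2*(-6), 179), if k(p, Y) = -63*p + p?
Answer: 5483/248 ≈ 22.109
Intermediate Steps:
k(p, Y) = -62*p
v/k(-4 - 2*(-6), 179) = -10966*(-1/(62*(-4 - 2*(-6)))) = -10966*(-1/(62*(-4 + 12))) = -10966/((-62*8)) = -10966/(-496) = -10966*(-1/496) = 5483/248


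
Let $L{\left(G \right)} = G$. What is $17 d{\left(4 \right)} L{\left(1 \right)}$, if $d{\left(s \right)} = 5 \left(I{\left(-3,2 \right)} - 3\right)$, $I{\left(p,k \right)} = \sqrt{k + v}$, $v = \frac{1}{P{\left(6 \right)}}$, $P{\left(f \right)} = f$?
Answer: $-255 + \frac{85 \sqrt{78}}{6} \approx -129.88$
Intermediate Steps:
$v = \frac{1}{6} \approx 0.16667$
$I{\left(p,k \right)} = \sqrt{\frac{1}{6} + k}$ ($I{\left(p,k \right)} = \sqrt{k + \frac{1}{6}} = \sqrt{\frac{1}{6} + k}$)
$d{\left(s \right)} = -15 + \frac{5 \sqrt{78}}{6}$ ($d{\left(s \right)} = 5 \left(\frac{\sqrt{6 + 36 \cdot 2}}{6} - 3\right) = 5 \left(\frac{\sqrt{6 + 72}}{6} - 3\right) = 5 \left(\frac{\sqrt{78}}{6} - 3\right) = 5 \left(-3 + \frac{\sqrt{78}}{6}\right) = -15 + \frac{5 \sqrt{78}}{6}$)
$17 d{\left(4 \right)} L{\left(1 \right)} = 17 \left(-15 + \frac{5 \sqrt{78}}{6}\right) 1 = \left(-255 + \frac{85 \sqrt{78}}{6}\right) 1 = -255 + \frac{85 \sqrt{78}}{6}$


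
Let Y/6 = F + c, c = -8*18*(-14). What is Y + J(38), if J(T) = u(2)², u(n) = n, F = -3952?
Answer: -11612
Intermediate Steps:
c = 2016 (c = -144*(-14) = 2016)
Y = -11616 (Y = 6*(-3952 + 2016) = 6*(-1936) = -11616)
J(T) = 4 (J(T) = 2² = 4)
Y + J(38) = -11616 + 4 = -11612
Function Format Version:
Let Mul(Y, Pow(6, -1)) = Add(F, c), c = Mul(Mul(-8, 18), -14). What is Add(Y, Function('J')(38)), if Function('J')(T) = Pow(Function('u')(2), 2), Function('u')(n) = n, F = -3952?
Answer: -11612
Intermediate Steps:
c = 2016 (c = Mul(-144, -14) = 2016)
Y = -11616 (Y = Mul(6, Add(-3952, 2016)) = Mul(6, -1936) = -11616)
Function('J')(T) = 4 (Function('J')(T) = Pow(2, 2) = 4)
Add(Y, Function('J')(38)) = Add(-11616, 4) = -11612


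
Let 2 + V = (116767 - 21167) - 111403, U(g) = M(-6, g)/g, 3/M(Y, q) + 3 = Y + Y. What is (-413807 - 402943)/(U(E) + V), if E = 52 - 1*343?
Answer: 594185625/11498137 ≈ 51.677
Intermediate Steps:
M(Y, q) = 3/(-3 + 2*Y) (M(Y, q) = 3/(-3 + (Y + Y)) = 3/(-3 + 2*Y))
E = -291 (E = 52 - 343 = -291)
U(g) = -1/(5*g) (U(g) = (3/(-3 + 2*(-6)))/g = (3/(-3 - 12))/g = (3/(-15))/g = (3*(-1/15))/g = -1/(5*g))
V = -15805 (V = -2 + ((116767 - 21167) - 111403) = -2 + (95600 - 111403) = -2 - 15803 = -15805)
(-413807 - 402943)/(U(E) + V) = (-413807 - 402943)/(-⅕/(-291) - 15805) = -816750/(-⅕*(-1/291) - 15805) = -816750/(1/1455 - 15805) = -816750/(-22996274/1455) = -816750*(-1455/22996274) = 594185625/11498137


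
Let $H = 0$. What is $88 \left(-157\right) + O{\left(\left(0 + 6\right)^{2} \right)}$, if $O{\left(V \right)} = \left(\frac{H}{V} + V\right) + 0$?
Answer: $-13780$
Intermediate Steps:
$O{\left(V \right)} = V$ ($O{\left(V \right)} = \left(\frac{0}{V} + V\right) + 0 = \left(0 + V\right) + 0 = V + 0 = V$)
$88 \left(-157\right) + O{\left(\left(0 + 6\right)^{2} \right)} = 88 \left(-157\right) + \left(0 + 6\right)^{2} = -13816 + 6^{2} = -13816 + 36 = -13780$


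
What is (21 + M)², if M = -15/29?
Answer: 352836/841 ≈ 419.54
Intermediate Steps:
M = -15/29 (M = -15*1/29 = -15/29 ≈ -0.51724)
(21 + M)² = (21 - 15/29)² = (594/29)² = 352836/841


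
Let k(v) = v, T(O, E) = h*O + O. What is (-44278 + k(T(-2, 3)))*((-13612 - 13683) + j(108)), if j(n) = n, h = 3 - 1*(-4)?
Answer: 1204220978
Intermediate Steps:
h = 7 (h = 3 + 4 = 7)
T(O, E) = 8*O (T(O, E) = 7*O + O = 8*O)
(-44278 + k(T(-2, 3)))*((-13612 - 13683) + j(108)) = (-44278 + 8*(-2))*((-13612 - 13683) + 108) = (-44278 - 16)*(-27295 + 108) = -44294*(-27187) = 1204220978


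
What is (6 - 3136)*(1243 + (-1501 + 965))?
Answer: -2212910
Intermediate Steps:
(6 - 3136)*(1243 + (-1501 + 965)) = -3130*(1243 - 536) = -3130*707 = -2212910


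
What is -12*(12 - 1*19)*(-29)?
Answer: -2436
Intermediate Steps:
-12*(12 - 1*19)*(-29) = -12*(12 - 19)*(-29) = -12*(-7)*(-29) = 84*(-29) = -2436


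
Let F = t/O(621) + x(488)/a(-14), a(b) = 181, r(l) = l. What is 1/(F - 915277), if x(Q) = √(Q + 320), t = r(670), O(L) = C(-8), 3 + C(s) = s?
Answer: -3628473614007/3321279451036603961 - 43802*√202/3321279451036603961 ≈ -1.0925e-6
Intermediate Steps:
C(s) = -3 + s
O(L) = -11 (O(L) = -3 - 8 = -11)
t = 670
x(Q) = √(320 + Q)
F = -670/11 + 2*√202/181 (F = 670/(-11) + √(320 + 488)/181 = 670*(-1/11) + √808*(1/181) = -670/11 + (2*√202)*(1/181) = -670/11 + 2*√202/181 ≈ -60.752)
1/(F - 915277) = 1/((-670/11 + 2*√202/181) - 915277) = 1/(-10068717/11 + 2*√202/181)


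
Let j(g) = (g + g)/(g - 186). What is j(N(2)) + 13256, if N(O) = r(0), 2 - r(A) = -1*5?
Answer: 2372810/179 ≈ 13256.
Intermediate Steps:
r(A) = 7 (r(A) = 2 - (-1)*5 = 2 - 1*(-5) = 2 + 5 = 7)
N(O) = 7
j(g) = 2*g/(-186 + g) (j(g) = (2*g)/(-186 + g) = 2*g/(-186 + g))
j(N(2)) + 13256 = 2*7/(-186 + 7) + 13256 = 2*7/(-179) + 13256 = 2*7*(-1/179) + 13256 = -14/179 + 13256 = 2372810/179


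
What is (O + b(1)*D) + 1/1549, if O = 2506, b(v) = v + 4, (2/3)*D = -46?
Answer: 3347390/1549 ≈ 2161.0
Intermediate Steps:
D = -69 (D = (3/2)*(-46) = -69)
b(v) = 4 + v
(O + b(1)*D) + 1/1549 = (2506 + (4 + 1)*(-69)) + 1/1549 = (2506 + 5*(-69)) + 1/1549 = (2506 - 345) + 1/1549 = 2161 + 1/1549 = 3347390/1549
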